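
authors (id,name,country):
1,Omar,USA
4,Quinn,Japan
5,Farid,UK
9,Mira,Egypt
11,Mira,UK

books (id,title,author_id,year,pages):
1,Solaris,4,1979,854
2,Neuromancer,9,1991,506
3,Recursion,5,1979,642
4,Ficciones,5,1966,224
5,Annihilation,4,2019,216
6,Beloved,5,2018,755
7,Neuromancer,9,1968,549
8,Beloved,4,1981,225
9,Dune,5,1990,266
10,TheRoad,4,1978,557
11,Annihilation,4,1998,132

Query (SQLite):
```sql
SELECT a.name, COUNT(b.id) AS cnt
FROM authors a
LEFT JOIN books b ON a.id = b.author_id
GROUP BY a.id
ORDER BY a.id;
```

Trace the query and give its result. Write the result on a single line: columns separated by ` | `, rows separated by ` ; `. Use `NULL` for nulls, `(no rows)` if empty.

LEFT JOIN keeps every authors row; unmatched ones get NULL for books columns.
Group by authors.id and compute COUNT(b.id). COUNT(col) of an all-NULL group is 0.
  1: ids {—} → COUNT(b.id)=0
  4: ids {1, 5, 8, 10, 11} → COUNT(b.id)=5
  5: ids {3, 4, 6, 9} → COUNT(b.id)=4
  9: ids {2, 7} → COUNT(b.id)=2
  11: ids {—} → COUNT(b.id)=0

Omar | 0 ; Quinn | 5 ; Farid | 4 ; Mira | 2 ; Mira | 0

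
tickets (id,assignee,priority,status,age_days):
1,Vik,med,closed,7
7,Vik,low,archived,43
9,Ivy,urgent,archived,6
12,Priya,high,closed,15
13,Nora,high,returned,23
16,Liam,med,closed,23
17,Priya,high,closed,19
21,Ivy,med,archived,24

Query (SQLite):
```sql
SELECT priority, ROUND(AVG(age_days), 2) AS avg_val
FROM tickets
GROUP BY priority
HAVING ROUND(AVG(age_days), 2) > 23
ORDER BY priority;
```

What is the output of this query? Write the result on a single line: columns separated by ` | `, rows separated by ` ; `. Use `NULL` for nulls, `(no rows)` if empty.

low | 43

Partition tickets by priority; compute ROUND(AVG(age_days), 2) within each group.
HAVING: keep groups where ROUND(AVG(age_days), 2) > 23.
  high: ids {12, 13, 17} → ROUND(AVG(age_days), 2)=19
  low: ids {7} → ROUND(AVG(age_days), 2)=43
  med: ids {1, 16, 21} → ROUND(AVG(age_days), 2)=18
  urgent: ids {9} → ROUND(AVG(age_days), 2)=6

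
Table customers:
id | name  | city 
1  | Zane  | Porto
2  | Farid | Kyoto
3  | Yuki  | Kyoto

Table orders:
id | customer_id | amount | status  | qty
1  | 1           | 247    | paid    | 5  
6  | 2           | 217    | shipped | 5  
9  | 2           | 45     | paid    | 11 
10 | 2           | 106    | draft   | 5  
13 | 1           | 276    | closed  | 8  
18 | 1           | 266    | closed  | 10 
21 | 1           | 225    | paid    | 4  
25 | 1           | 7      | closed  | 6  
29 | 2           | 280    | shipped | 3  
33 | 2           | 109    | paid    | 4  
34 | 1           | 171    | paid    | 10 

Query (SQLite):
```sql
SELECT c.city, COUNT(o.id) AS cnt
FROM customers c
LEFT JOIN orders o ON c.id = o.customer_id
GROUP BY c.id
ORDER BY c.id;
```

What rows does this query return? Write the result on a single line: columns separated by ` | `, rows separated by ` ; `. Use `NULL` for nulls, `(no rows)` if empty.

LEFT JOIN keeps every customers row; unmatched ones get NULL for orders columns.
Group by customers.id and compute COUNT(o.id). COUNT(col) of an all-NULL group is 0.
  1: ids {1, 13, 18, 21, 25, 34} → COUNT(o.id)=6
  2: ids {6, 9, 10, 29, 33} → COUNT(o.id)=5
  3: ids {—} → COUNT(o.id)=0

Porto | 6 ; Kyoto | 5 ; Kyoto | 0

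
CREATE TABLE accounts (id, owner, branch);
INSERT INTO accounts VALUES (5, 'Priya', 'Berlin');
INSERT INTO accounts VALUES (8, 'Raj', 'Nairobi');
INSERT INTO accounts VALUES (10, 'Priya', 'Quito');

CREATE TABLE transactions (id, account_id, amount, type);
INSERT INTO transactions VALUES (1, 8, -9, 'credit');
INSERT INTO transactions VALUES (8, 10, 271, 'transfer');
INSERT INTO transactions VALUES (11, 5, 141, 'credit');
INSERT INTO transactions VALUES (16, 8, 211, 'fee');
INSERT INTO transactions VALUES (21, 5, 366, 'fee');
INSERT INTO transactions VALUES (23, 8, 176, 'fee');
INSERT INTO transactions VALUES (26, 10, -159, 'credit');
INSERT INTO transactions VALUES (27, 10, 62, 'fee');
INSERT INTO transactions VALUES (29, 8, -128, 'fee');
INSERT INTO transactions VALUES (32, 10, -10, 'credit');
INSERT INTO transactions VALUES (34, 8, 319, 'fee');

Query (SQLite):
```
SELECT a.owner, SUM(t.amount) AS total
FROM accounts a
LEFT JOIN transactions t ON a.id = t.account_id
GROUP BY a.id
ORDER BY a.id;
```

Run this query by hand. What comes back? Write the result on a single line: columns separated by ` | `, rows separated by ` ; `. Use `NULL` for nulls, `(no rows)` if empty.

Priya | 507 ; Raj | 569 ; Priya | 164

LEFT JOIN keeps every accounts row; unmatched ones get NULL for transactions columns.
Group by accounts.id and compute SUM(t.amount). SUM over an all-NULL group is NULL.
  5: ids {11, 21} → SUM(t.amount)=507
  8: ids {1, 16, 23, 29, 34} → SUM(t.amount)=569
  10: ids {8, 26, 27, 32} → SUM(t.amount)=164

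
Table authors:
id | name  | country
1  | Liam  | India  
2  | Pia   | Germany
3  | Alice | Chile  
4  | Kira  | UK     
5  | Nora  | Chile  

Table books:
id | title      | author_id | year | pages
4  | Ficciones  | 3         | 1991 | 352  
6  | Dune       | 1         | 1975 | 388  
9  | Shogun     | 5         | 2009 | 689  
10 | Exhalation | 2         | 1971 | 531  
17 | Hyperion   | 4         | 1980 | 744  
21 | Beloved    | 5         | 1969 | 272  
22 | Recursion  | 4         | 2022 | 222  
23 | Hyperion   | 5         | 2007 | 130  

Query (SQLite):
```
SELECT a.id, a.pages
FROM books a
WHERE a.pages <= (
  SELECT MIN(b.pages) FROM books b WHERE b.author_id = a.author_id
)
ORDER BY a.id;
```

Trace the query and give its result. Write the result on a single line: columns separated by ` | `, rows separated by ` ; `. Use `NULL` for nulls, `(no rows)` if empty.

For each books row a, compute MIN(pages) over rows sharing a.author_id.
Keep row a if a.pages <= that per-group MIN.
  author_id=1: MIN(pages) = 388
  author_id=2: MIN(pages) = 531
  author_id=3: MIN(pages) = 352
  author_id=4: MIN(pages) = 222
  author_id=5: MIN(pages) = 130

4 | 352 ; 6 | 388 ; 10 | 531 ; 22 | 222 ; 23 | 130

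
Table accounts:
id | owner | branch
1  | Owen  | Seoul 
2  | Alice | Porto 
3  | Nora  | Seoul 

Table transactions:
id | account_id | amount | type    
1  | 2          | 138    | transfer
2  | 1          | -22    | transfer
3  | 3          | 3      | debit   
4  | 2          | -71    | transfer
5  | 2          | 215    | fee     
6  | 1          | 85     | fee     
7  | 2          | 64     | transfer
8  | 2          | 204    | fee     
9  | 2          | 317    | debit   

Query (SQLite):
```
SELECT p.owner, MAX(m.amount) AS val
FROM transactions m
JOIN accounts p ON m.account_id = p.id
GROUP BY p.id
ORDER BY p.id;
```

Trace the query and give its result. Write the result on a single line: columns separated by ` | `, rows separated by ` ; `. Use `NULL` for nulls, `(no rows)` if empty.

Owen | 85 ; Alice | 317 ; Nora | 3

Join each transactions row to its accounts via account_id.
Group joined rows by accounts.id; compute MAX(m.amount) per group.
  1: ids {2, 6} → MAX(m.amount)=85
  2: ids {1, 4, 5, 7, 8, 9} → MAX(m.amount)=317
  3: ids {3} → MAX(m.amount)=3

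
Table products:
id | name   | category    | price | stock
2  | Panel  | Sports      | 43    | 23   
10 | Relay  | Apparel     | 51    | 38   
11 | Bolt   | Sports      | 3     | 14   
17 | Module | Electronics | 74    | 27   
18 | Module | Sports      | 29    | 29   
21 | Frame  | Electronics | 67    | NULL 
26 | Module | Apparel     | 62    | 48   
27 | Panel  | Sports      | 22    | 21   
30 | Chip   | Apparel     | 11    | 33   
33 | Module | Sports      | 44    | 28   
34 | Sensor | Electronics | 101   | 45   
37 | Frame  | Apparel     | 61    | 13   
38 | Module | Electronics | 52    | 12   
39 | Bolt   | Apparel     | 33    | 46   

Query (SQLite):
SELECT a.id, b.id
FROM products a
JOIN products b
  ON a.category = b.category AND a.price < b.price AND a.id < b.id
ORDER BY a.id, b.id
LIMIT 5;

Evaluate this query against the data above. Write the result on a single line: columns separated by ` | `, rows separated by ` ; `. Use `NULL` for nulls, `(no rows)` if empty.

Pairs (a,b) with same category, a.price < b.price, a.id < b.id.
category groups: Apparel:{10,26,30,37,39} Electronics:{17,21,34,38} Sports:{2,11,18,27,33}
Ordered by (a.id, b.id); first 5.

2 | 33 ; 10 | 26 ; 10 | 37 ; 11 | 18 ; 11 | 27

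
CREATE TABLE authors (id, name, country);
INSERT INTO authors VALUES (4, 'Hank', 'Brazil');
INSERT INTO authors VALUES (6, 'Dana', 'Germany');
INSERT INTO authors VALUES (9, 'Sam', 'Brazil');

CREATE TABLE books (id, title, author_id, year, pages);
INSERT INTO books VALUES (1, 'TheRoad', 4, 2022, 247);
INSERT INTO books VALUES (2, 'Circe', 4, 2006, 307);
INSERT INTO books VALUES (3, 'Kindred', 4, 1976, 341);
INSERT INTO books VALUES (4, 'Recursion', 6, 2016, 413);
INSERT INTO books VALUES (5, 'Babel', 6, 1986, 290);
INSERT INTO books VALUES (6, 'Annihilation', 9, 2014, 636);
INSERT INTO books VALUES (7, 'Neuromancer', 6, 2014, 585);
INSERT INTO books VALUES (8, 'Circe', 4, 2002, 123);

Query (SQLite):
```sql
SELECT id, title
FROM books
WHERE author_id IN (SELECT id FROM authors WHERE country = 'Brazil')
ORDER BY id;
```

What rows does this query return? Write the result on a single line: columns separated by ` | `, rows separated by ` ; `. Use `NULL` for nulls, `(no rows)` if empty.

1 | TheRoad ; 2 | Circe ; 3 | Kindred ; 6 | Annihilation ; 8 | Circe

Inner query: authors.id where country = 'Brazil'.
Outer: keep books rows whose author_id is in that set.
Inner query → {4, 9}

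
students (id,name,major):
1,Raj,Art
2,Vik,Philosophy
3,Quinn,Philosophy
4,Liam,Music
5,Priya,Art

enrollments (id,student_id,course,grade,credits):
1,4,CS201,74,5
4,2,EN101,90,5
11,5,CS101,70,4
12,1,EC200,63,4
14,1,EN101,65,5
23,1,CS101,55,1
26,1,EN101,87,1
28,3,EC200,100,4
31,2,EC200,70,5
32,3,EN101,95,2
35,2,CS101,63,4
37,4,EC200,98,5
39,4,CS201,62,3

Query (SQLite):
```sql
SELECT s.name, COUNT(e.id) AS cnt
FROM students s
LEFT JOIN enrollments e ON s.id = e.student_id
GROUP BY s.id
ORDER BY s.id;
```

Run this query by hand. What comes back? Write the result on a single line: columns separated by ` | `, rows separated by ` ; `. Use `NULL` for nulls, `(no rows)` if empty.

LEFT JOIN keeps every students row; unmatched ones get NULL for enrollments columns.
Group by students.id and compute COUNT(e.id). COUNT(col) of an all-NULL group is 0.
  1: ids {12, 14, 23, 26} → COUNT(e.id)=4
  2: ids {4, 31, 35} → COUNT(e.id)=3
  3: ids {28, 32} → COUNT(e.id)=2
  4: ids {1, 37, 39} → COUNT(e.id)=3
  5: ids {11} → COUNT(e.id)=1

Raj | 4 ; Vik | 3 ; Quinn | 2 ; Liam | 3 ; Priya | 1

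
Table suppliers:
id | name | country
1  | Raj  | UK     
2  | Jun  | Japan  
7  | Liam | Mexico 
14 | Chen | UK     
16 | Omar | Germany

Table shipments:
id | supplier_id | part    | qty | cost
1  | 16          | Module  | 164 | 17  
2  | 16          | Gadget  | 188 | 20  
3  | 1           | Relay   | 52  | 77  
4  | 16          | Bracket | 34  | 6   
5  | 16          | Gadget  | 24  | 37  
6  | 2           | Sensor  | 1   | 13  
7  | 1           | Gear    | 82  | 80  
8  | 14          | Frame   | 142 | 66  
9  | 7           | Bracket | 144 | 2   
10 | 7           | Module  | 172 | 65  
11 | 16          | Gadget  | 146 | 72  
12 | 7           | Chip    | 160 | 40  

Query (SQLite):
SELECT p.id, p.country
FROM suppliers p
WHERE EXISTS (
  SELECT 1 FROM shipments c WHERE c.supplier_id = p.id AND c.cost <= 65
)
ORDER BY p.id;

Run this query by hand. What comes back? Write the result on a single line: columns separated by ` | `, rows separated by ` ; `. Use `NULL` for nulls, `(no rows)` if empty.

2 | Japan ; 7 | Mexico ; 16 | Germany

For each suppliers row, check whether any shipments with matching supplier_id has cost <= 65.
Keep rows where that is true.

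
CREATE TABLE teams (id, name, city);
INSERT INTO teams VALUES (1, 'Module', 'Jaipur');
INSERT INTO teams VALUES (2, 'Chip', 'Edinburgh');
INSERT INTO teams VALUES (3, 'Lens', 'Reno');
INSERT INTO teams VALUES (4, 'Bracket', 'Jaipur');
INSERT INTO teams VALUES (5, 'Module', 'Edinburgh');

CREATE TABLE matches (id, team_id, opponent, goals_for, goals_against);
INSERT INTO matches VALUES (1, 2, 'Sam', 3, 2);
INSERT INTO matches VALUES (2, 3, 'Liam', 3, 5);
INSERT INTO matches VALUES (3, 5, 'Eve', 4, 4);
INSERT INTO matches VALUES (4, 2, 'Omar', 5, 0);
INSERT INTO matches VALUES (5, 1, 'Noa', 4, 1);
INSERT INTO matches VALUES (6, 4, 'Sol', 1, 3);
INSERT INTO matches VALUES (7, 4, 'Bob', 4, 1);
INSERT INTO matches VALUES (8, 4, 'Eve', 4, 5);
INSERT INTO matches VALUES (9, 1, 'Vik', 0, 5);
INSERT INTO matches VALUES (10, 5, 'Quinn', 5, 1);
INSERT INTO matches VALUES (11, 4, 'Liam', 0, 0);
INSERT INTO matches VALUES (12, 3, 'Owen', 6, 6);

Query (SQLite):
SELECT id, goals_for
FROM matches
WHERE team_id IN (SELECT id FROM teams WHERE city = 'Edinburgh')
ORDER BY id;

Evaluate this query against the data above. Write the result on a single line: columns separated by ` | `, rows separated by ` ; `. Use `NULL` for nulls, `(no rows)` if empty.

Inner query: teams.id where city = 'Edinburgh'.
Outer: keep matches rows whose team_id is in that set.
Inner query → {2, 5}

1 | 3 ; 3 | 4 ; 4 | 5 ; 10 | 5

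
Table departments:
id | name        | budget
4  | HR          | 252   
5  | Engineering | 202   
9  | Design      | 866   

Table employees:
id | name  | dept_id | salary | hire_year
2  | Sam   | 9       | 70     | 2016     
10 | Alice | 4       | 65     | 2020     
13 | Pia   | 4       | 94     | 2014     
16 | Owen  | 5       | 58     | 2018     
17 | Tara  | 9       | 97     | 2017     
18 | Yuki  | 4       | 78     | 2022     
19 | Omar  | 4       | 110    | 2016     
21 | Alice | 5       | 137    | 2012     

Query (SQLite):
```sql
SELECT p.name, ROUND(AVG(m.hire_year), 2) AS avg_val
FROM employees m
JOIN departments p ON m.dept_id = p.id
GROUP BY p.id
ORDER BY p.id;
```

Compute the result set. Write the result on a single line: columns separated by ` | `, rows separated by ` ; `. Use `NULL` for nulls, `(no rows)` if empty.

Join each employees row to its departments via dept_id.
Group joined rows by departments.id; compute ROUND(AVG(m.hire_year), 2) per group.
  4: ids {10, 13, 18, 19} → ROUND(AVG(m.hire_year), 2)=2018
  5: ids {16, 21} → ROUND(AVG(m.hire_year), 2)=2015
  9: ids {2, 17} → ROUND(AVG(m.hire_year), 2)=2016.5

HR | 2018 ; Engineering | 2015 ; Design | 2016.5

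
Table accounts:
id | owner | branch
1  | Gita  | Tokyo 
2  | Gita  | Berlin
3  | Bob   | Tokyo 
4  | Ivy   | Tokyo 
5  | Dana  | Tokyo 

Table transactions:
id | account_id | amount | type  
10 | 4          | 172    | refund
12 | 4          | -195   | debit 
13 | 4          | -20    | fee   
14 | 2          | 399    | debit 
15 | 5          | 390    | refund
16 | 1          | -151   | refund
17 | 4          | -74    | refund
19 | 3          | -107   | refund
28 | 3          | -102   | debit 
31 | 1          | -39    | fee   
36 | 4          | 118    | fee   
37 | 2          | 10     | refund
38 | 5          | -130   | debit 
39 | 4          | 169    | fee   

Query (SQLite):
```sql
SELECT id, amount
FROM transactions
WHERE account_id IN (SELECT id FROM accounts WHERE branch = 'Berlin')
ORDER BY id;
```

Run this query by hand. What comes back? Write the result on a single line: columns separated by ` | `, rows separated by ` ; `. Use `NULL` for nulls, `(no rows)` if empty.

Inner query: accounts.id where branch = 'Berlin'.
Outer: keep transactions rows whose account_id is in that set.
Inner query → {2}

14 | 399 ; 37 | 10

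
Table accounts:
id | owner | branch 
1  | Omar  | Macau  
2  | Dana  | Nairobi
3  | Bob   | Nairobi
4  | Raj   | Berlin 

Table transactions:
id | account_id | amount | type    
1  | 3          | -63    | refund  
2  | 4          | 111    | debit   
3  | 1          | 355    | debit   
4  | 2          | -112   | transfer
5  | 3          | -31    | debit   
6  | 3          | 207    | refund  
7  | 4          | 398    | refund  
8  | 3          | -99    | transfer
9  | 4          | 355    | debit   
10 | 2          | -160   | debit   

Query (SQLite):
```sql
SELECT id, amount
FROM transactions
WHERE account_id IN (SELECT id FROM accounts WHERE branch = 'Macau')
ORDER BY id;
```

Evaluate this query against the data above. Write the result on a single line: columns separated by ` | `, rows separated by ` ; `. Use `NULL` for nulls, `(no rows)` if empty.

Inner query: accounts.id where branch = 'Macau'.
Outer: keep transactions rows whose account_id is in that set.
Inner query → {1}

3 | 355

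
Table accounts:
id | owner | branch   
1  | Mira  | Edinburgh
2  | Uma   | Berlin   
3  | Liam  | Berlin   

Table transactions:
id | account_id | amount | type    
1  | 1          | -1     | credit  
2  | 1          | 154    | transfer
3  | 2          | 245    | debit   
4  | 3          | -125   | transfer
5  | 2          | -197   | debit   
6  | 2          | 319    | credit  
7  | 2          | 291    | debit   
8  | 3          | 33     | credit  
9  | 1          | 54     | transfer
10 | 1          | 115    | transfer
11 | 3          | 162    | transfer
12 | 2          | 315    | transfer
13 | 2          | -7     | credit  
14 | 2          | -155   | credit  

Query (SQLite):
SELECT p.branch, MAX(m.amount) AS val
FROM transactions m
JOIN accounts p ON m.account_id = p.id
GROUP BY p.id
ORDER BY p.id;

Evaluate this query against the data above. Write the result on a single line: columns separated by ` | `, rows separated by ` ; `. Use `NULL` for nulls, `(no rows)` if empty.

Join each transactions row to its accounts via account_id.
Group joined rows by accounts.id; compute MAX(m.amount) per group.
  1: ids {1, 2, 9, 10} → MAX(m.amount)=154
  2: ids {3, 5, 6, 7, 12, 13, 14} → MAX(m.amount)=319
  3: ids {4, 8, 11} → MAX(m.amount)=162

Edinburgh | 154 ; Berlin | 319 ; Berlin | 162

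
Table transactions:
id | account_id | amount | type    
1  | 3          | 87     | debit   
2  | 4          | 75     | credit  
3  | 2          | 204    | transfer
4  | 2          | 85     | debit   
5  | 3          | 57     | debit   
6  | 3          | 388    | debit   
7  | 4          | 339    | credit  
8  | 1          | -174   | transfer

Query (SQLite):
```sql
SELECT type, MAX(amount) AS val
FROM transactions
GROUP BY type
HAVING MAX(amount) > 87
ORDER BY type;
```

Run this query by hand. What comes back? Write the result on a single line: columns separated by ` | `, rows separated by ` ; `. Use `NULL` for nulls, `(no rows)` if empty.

credit | 339 ; debit | 388 ; transfer | 204

Partition transactions by type; compute MAX(amount) within each group.
HAVING: keep groups where MAX(amount) > 87.
  credit: ids {2, 7} → MAX(amount)=339
  debit: ids {1, 4, 5, 6} → MAX(amount)=388
  transfer: ids {3, 8} → MAX(amount)=204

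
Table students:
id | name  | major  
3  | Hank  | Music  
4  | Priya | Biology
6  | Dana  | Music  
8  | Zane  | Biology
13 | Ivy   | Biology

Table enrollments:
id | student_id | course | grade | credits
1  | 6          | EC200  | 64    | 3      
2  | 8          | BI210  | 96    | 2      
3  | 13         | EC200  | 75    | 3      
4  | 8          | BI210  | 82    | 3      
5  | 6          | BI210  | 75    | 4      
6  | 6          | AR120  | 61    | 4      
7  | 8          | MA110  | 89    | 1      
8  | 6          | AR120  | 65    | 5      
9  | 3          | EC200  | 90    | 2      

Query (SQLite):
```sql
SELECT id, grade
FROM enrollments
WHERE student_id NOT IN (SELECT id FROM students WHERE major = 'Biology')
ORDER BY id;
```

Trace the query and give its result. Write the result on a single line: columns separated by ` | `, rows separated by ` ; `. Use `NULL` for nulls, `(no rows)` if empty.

Inner query: students.id where major = 'Biology'.
Outer: keep enrollments rows whose student_id is not in that set.
Inner query → {4, 8, 13}

1 | 64 ; 5 | 75 ; 6 | 61 ; 8 | 65 ; 9 | 90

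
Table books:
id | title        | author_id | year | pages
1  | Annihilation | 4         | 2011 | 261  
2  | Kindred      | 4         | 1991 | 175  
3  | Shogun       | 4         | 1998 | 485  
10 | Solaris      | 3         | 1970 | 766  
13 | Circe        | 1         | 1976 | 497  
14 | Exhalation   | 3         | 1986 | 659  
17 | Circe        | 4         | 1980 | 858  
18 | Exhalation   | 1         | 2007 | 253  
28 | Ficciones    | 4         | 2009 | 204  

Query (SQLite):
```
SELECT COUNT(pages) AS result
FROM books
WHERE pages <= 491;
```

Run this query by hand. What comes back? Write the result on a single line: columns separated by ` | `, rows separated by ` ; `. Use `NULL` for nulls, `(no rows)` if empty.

5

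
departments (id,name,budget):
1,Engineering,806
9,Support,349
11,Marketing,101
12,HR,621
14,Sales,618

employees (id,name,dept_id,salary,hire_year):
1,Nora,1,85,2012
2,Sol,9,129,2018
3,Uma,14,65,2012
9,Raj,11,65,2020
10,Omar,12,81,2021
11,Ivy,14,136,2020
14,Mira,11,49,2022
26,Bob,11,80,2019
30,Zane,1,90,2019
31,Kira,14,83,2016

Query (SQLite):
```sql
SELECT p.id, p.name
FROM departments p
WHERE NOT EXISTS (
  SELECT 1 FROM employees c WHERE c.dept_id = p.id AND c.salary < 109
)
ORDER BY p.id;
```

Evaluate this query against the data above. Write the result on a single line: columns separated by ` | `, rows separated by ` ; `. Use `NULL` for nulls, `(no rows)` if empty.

For each departments row, check whether any employees with matching dept_id has salary < 109.
Keep rows where that is false.

9 | Support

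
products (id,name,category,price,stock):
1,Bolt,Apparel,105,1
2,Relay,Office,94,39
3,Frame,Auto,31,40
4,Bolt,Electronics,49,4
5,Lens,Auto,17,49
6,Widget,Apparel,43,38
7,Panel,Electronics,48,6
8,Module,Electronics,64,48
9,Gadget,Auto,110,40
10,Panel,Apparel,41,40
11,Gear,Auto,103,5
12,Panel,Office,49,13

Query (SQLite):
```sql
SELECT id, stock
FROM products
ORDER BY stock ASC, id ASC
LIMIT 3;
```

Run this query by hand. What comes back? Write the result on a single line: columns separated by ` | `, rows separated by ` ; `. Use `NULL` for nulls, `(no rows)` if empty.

Sort by stock asc, tiebreak id asc: (1, id=1), (4, id=4), (5, id=11), (6, id=7), (13, id=12), (38, id=6) …. Take first 3.

1 | 1 ; 4 | 4 ; 11 | 5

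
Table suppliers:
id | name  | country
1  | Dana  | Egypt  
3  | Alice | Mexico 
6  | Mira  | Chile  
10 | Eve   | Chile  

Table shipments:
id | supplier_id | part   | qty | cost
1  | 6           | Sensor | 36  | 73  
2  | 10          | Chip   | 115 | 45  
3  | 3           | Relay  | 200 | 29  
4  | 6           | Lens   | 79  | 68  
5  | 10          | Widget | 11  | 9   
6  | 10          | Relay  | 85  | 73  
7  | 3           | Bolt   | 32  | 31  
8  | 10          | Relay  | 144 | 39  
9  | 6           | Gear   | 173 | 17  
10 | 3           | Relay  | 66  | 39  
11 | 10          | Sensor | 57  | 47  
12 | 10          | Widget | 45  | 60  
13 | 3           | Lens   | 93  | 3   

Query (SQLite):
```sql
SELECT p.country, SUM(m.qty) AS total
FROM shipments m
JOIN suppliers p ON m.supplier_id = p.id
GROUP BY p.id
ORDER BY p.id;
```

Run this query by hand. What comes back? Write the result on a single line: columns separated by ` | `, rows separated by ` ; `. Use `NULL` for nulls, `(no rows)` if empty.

Mexico | 391 ; Chile | 288 ; Chile | 457

Join each shipments row to its suppliers via supplier_id.
Group joined rows by suppliers.id; compute SUM(m.qty) per group.
  3: ids {3, 7, 10, 13} → SUM(m.qty)=391
  6: ids {1, 4, 9} → SUM(m.qty)=288
  10: ids {2, 5, 6, 8, 11, 12} → SUM(m.qty)=457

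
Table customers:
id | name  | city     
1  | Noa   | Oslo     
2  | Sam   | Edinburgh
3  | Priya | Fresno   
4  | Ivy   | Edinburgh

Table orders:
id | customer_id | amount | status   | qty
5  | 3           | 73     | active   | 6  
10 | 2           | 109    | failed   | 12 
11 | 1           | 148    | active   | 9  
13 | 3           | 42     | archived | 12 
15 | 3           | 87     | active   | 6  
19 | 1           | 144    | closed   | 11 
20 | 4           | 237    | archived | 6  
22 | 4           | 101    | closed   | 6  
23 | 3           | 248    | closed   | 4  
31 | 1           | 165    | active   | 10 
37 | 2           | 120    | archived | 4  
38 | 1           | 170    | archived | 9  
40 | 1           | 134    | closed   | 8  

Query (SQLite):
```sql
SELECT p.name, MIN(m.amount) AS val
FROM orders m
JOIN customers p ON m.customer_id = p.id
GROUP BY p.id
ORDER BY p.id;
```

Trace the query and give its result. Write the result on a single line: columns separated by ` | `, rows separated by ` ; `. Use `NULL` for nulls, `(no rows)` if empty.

Noa | 134 ; Sam | 109 ; Priya | 42 ; Ivy | 101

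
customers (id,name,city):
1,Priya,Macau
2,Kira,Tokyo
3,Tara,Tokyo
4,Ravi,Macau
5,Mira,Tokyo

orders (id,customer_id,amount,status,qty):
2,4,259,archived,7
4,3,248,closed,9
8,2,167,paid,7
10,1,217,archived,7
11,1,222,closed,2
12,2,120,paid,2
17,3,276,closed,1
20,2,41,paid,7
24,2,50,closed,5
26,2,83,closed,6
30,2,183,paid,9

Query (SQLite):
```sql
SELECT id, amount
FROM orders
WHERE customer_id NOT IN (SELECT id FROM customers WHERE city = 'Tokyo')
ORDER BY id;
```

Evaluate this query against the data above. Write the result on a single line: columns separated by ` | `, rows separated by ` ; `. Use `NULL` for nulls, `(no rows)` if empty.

Inner query: customers.id where city = 'Tokyo'.
Outer: keep orders rows whose customer_id is not in that set.
Inner query → {2, 3, 5}

2 | 259 ; 10 | 217 ; 11 | 222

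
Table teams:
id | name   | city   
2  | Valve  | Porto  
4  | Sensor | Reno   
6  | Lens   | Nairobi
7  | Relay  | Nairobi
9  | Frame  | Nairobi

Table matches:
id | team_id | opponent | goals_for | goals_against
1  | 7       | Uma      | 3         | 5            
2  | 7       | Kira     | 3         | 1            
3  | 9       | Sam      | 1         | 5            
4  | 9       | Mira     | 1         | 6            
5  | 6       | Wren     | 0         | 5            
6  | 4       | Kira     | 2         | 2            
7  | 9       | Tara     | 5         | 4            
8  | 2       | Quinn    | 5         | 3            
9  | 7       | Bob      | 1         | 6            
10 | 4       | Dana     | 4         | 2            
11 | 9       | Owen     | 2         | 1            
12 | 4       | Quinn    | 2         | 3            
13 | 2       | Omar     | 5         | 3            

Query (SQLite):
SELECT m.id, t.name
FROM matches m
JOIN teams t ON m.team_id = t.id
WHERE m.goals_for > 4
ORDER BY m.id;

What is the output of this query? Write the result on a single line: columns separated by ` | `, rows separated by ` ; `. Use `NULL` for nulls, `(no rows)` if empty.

Each matches row matches the teams row where team_id = teams.id.
Then keep rows with m.goals_for > 4.

7 | Frame ; 8 | Valve ; 13 | Valve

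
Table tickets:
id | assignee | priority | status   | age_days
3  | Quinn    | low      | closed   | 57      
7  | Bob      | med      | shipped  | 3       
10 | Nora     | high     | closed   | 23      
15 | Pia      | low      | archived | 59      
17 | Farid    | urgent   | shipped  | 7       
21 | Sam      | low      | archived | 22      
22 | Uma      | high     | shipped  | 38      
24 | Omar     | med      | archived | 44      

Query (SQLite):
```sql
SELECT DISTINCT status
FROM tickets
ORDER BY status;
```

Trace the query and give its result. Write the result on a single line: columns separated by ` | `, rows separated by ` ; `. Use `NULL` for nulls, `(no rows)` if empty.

Collect distinct status values from tickets.

archived ; closed ; shipped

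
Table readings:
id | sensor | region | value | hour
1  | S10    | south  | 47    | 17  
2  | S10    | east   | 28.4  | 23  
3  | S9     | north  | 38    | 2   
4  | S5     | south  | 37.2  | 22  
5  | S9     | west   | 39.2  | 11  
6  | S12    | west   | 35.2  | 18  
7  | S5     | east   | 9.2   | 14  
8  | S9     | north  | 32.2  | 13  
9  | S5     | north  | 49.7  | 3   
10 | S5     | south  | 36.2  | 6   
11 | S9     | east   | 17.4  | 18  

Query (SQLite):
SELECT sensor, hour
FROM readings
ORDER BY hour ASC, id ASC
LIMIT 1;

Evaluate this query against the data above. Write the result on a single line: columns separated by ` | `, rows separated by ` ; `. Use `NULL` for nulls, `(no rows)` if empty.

Sort by hour asc, tiebreak id asc: (2, id=3), (3, id=9), (6, id=10), (11, id=5) …. Take first 1.

S9 | 2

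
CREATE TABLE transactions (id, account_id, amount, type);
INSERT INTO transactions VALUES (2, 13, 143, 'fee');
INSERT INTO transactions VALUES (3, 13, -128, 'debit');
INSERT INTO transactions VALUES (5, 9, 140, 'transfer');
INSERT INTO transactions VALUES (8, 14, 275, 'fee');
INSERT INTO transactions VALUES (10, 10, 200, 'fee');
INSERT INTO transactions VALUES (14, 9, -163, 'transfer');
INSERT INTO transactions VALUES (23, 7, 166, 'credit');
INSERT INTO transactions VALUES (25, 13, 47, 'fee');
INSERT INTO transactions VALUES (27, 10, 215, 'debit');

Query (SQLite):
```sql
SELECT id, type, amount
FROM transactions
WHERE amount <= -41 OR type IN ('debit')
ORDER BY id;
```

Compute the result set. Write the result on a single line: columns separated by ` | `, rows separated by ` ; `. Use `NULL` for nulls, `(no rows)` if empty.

3 | debit | -128 ; 14 | transfer | -163 ; 27 | debit | 215

amount <= -41: ids {3, 14}
type IN ('debit'): ids {3, 27}
Combine with OR.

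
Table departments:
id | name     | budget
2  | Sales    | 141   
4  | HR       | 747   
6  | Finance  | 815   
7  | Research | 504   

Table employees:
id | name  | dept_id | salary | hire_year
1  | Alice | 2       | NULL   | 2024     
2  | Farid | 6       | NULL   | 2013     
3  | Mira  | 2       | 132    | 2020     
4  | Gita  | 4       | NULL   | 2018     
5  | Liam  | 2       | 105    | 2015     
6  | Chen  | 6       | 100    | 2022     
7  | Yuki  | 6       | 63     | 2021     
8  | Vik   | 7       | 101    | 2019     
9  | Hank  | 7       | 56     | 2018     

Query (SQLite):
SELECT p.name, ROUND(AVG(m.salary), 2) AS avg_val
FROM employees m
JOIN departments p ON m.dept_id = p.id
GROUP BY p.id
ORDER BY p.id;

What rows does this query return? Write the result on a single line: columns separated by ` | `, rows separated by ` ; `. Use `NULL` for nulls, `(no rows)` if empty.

Sales | 118.5 ; HR | NULL ; Finance | 81.5 ; Research | 78.5

Join each employees row to its departments via dept_id.
Group joined rows by departments.id; compute ROUND(AVG(m.salary), 2) per group.
  2: ids {1, 3, 5} → ROUND(AVG(m.salary), 2)=118.5
  4: ids {4} → ROUND(AVG(m.salary), 2)=NULL
  6: ids {2, 6, 7} → ROUND(AVG(m.salary), 2)=81.5
  7: ids {8, 9} → ROUND(AVG(m.salary), 2)=78.5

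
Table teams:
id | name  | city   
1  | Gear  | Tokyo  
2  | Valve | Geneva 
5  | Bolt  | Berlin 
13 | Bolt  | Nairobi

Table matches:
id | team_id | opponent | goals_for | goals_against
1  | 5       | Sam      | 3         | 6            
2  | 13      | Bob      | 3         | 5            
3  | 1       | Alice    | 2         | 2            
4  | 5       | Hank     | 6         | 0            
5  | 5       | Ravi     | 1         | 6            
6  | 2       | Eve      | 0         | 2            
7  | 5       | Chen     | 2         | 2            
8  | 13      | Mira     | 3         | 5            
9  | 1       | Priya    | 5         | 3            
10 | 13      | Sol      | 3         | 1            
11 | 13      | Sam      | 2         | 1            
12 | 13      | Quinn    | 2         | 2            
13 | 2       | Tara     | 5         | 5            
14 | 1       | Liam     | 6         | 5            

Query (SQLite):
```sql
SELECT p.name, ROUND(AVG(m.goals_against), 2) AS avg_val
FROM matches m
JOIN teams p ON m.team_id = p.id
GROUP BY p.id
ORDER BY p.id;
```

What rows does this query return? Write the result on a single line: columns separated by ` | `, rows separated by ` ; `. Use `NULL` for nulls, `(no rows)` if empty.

Join each matches row to its teams via team_id.
Group joined rows by teams.id; compute ROUND(AVG(m.goals_against), 2) per group.
  1: ids {3, 9, 14} → ROUND(AVG(m.goals_against), 2)=3.33
  2: ids {6, 13} → ROUND(AVG(m.goals_against), 2)=3.5
  5: ids {1, 4, 5, 7} → ROUND(AVG(m.goals_against), 2)=3.5
  13: ids {2, 8, 10, 11, 12} → ROUND(AVG(m.goals_against), 2)=2.8

Gear | 3.33 ; Valve | 3.5 ; Bolt | 3.5 ; Bolt | 2.8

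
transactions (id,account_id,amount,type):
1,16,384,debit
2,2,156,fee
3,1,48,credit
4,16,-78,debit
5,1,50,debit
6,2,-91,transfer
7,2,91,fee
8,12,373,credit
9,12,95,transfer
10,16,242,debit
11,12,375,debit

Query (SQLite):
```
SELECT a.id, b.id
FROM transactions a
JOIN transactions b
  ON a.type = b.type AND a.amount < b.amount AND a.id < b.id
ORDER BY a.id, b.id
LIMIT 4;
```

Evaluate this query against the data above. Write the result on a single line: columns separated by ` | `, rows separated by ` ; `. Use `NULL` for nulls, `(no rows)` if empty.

Pairs (a,b) with same type, a.amount < b.amount, a.id < b.id.
type groups: credit:{3,8} debit:{1,4,5,10,11} fee:{2,7} transfer:{6,9}
Ordered by (a.id, b.id); first 4.

3 | 8 ; 4 | 5 ; 4 | 10 ; 4 | 11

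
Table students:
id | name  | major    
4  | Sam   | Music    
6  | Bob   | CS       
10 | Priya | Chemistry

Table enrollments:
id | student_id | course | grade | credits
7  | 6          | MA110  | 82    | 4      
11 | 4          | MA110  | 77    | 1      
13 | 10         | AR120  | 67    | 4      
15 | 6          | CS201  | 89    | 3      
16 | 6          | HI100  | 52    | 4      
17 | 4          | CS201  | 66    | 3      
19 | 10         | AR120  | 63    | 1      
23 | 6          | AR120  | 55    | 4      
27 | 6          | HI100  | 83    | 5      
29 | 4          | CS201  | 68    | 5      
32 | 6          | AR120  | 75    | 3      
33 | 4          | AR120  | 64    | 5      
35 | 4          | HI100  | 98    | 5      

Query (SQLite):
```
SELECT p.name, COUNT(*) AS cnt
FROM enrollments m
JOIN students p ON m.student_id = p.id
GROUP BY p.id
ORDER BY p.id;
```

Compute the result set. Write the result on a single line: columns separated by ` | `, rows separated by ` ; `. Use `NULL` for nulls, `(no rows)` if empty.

Sam | 5 ; Bob | 6 ; Priya | 2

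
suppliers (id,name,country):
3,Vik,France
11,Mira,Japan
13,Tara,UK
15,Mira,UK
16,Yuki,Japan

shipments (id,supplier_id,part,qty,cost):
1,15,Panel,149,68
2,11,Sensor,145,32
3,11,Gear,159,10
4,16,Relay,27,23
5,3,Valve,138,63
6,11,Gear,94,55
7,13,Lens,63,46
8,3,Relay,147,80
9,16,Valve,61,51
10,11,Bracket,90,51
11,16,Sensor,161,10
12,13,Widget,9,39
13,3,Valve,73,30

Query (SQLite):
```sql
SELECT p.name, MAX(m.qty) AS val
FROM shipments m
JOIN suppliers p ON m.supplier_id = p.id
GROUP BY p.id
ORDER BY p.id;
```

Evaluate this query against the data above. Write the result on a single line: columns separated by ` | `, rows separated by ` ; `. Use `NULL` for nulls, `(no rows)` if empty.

Vik | 147 ; Mira | 159 ; Tara | 63 ; Mira | 149 ; Yuki | 161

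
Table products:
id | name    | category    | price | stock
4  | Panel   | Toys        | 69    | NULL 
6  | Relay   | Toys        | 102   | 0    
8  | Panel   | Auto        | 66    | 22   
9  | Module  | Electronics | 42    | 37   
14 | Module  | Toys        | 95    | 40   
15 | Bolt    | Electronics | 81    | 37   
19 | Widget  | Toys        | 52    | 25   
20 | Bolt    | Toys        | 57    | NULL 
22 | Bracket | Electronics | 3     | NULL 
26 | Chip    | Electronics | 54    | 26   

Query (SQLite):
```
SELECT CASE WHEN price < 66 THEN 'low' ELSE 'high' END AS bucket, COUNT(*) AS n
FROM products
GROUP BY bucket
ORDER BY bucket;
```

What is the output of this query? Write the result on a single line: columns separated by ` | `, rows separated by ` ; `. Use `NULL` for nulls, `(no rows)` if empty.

Bucket rows by price < 66 → 'low' else 'high'; count each bucket.

high | 5 ; low | 5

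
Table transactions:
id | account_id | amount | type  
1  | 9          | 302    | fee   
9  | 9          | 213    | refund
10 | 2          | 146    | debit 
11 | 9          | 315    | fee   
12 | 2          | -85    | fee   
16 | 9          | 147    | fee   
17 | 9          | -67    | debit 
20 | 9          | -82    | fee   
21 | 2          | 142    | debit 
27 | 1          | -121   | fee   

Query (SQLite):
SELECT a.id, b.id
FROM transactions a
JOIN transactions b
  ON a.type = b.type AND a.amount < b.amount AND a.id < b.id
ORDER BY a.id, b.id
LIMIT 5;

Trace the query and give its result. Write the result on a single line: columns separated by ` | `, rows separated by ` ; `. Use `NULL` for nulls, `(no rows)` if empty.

1 | 11 ; 12 | 16 ; 12 | 20 ; 17 | 21

Pairs (a,b) with same type, a.amount < b.amount, a.id < b.id.
type groups: debit:{10,17,21} fee:{1,11,12,16,20,27} refund:{9}
Ordered by (a.id, b.id); first 5.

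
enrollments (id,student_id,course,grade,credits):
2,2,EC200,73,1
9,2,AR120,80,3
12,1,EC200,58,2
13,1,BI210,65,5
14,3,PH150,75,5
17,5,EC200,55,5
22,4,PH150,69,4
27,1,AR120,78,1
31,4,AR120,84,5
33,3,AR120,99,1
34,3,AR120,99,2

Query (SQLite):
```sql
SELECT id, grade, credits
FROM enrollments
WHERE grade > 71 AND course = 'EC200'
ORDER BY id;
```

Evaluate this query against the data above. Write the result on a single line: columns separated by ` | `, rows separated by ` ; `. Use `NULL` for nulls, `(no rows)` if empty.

2 | 73 | 1

grade > 71: ids {2, 9, 14, 27, 31, 33, 34}
course = 'EC200': ids {2, 12, 17}
Combine with AND.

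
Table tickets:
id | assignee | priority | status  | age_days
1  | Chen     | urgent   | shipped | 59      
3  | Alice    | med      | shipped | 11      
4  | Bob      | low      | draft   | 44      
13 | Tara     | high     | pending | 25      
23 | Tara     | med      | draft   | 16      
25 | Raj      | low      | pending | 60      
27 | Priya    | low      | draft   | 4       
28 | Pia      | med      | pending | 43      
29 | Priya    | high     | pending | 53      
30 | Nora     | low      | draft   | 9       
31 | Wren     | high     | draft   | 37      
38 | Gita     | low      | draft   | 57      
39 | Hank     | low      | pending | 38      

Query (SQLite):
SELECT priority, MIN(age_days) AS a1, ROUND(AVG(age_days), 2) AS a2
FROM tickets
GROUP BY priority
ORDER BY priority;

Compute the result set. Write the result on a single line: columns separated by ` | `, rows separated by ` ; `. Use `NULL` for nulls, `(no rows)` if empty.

high | 25 | 38.33 ; low | 4 | 35.33 ; med | 11 | 23.33 ; urgent | 59 | 59

Group tickets by priority.
Per group compute: MIN(age_days), ROUND(AVG(age_days), 2).
  high: ids {13, 29, 31} → MIN(age_days)=25, ROUND(AVG(age_days), 2)=38.33
  low: ids {4, 25, 27, 30, 38, 39} → MIN(age_days)=4, ROUND(AVG(age_days), 2)=35.33
  med: ids {3, 23, 28} → MIN(age_days)=11, ROUND(AVG(age_days), 2)=23.33
  urgent: ids {1} → MIN(age_days)=59, ROUND(AVG(age_days), 2)=59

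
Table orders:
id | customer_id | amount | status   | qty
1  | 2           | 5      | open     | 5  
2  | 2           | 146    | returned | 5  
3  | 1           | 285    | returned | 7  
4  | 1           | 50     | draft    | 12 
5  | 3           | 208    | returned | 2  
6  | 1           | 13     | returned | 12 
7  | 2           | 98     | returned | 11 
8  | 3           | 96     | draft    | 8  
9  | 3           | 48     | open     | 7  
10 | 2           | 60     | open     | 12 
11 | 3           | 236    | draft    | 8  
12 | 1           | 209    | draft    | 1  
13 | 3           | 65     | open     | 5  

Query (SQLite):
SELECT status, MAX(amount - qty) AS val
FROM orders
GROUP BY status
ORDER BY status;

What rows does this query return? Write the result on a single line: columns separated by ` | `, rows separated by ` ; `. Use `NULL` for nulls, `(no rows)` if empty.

draft | 228 ; open | 60 ; returned | 278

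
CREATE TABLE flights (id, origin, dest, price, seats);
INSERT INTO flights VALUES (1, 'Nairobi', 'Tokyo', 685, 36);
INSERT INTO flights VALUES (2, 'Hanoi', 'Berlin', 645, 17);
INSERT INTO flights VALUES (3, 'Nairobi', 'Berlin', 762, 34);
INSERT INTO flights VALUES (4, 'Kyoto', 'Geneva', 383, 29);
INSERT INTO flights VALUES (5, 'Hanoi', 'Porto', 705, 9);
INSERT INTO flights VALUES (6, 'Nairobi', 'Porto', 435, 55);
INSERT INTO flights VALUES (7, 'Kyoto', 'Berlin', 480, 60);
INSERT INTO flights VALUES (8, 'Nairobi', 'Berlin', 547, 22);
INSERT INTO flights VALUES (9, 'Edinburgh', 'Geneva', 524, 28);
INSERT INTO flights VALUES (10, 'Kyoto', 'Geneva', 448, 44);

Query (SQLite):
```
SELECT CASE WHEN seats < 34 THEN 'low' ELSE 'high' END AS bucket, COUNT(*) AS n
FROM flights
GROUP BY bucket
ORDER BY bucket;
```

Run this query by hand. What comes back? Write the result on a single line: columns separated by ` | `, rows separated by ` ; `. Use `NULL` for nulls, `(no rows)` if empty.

high | 5 ; low | 5

Bucket rows by seats < 34 → 'low' else 'high'; count each bucket.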